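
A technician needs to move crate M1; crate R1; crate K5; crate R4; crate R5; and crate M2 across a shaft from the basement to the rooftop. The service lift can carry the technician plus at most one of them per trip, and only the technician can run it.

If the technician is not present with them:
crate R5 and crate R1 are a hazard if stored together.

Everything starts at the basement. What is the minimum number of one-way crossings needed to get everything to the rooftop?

Counting alone: the technician can take at most 1 across per trip to the rooftop, so moving all 6 needs at least 6 loaded trips out, with a return between consecutive ones — at least 11 crossings.
The plan below uses exactly 11 crossings, so it is optimal:
1. Technician goes to the rooftop with crate R1.  [the basement: crate K5, crate M1, crate M2, crate R4, crate R5 | the rooftop: crate R1]
2. Technician goes back to the basement alone.  [the basement: crate K5, crate M1, crate M2, crate R4, crate R5 | the rooftop: crate R1]
3. Technician goes to the rooftop with crate M1.  [the basement: crate K5, crate M2, crate R4, crate R5 | the rooftop: crate M1, crate R1]
4. Technician goes back to the basement alone.  [the basement: crate K5, crate M2, crate R4, crate R5 | the rooftop: crate M1, crate R1]
5. Technician goes to the rooftop with crate K5.  [the basement: crate M2, crate R4, crate R5 | the rooftop: crate K5, crate M1, crate R1]
6. Technician goes back to the basement alone.  [the basement: crate M2, crate R4, crate R5 | the rooftop: crate K5, crate M1, crate R1]
7. Technician goes to the rooftop with crate R4.  [the basement: crate M2, crate R5 | the rooftop: crate K5, crate M1, crate R1, crate R4]
8. Technician goes back to the basement alone.  [the basement: crate M2, crate R5 | the rooftop: crate K5, crate M1, crate R1, crate R4]
9. Technician goes to the rooftop with crate M2.  [the basement: crate R5 | the rooftop: crate K5, crate M1, crate M2, crate R1, crate R4]
10. Technician goes back to the basement alone.  [the basement: crate R5 | the rooftop: crate K5, crate M1, crate M2, crate R1, crate R4]
11. Technician goes to the rooftop with crate R5.  [the basement: — | the rooftop: crate K5, crate M1, crate M2, crate R1, crate R4, crate R5]

11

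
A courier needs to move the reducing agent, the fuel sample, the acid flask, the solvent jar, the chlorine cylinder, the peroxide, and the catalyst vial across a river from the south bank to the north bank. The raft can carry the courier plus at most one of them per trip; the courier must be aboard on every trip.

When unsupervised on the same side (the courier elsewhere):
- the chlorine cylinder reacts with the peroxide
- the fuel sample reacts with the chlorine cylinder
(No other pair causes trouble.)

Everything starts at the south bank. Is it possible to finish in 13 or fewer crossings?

Counting alone: the courier can take at most 1 across per trip to the north bank, so moving all 7 needs at least 7 loaded trips out, with a return between consecutive ones — at least 13 crossings.
The safety rule pushes this higher. Following every safe sequence of crossings, the most of the 7 that can be at the north bank as the raft arrives there on crossing 13 is 6 — never all 7.
So the move cannot be finished within 13 crossings. (The shortest complete plan takes 15:)
1. Courier goes to the north bank with the chlorine cylinder.  [the south bank: the acid flask, the catalyst vial, the fuel sample, the peroxide, the reducing agent, the solvent jar | the north bank: the chlorine cylinder]
2. Courier goes back to the south bank alone.  [the south bank: the acid flask, the catalyst vial, the fuel sample, the peroxide, the reducing agent, the solvent jar | the north bank: the chlorine cylinder]
3. Courier goes to the north bank with the reducing agent.  [the south bank: the acid flask, the catalyst vial, the fuel sample, the peroxide, the solvent jar | the north bank: the chlorine cylinder, the reducing agent]
4. Courier goes back to the south bank alone.  [the south bank: the acid flask, the catalyst vial, the fuel sample, the peroxide, the solvent jar | the north bank: the chlorine cylinder, the reducing agent]
5. Courier goes to the north bank with the fuel sample.  [the south bank: the acid flask, the catalyst vial, the peroxide, the solvent jar | the north bank: the chlorine cylinder, the fuel sample, the reducing agent]
6. Courier goes back to the south bank with the chlorine cylinder.  [the south bank: the acid flask, the catalyst vial, the chlorine cylinder, the peroxide, the solvent jar | the north bank: the fuel sample, the reducing agent]
7. Courier goes to the north bank with the peroxide.  [the south bank: the acid flask, the catalyst vial, the chlorine cylinder, the solvent jar | the north bank: the fuel sample, the peroxide, the reducing agent]
8. Courier goes back to the south bank alone.  [the south bank: the acid flask, the catalyst vial, the chlorine cylinder, the solvent jar | the north bank: the fuel sample, the peroxide, the reducing agent]
9. Courier goes to the north bank with the acid flask.  [the south bank: the catalyst vial, the chlorine cylinder, the solvent jar | the north bank: the acid flask, the fuel sample, the peroxide, the reducing agent]
10. Courier goes back to the south bank alone.  [the south bank: the catalyst vial, the chlorine cylinder, the solvent jar | the north bank: the acid flask, the fuel sample, the peroxide, the reducing agent]
11. Courier goes to the north bank with the solvent jar.  [the south bank: the catalyst vial, the chlorine cylinder | the north bank: the acid flask, the fuel sample, the peroxide, the reducing agent, the solvent jar]
12. Courier goes back to the south bank alone.  [the south bank: the catalyst vial, the chlorine cylinder | the north bank: the acid flask, the fuel sample, the peroxide, the reducing agent, the solvent jar]
13. Courier goes to the north bank with the catalyst vial.  [the south bank: the chlorine cylinder | the north bank: the acid flask, the catalyst vial, the fuel sample, the peroxide, the reducing agent, the solvent jar]
14. Courier goes back to the south bank alone.  [the south bank: the chlorine cylinder | the north bank: the acid flask, the catalyst vial, the fuel sample, the peroxide, the reducing agent, the solvent jar]
15. Courier goes to the north bank with the chlorine cylinder.  [the south bank: — | the north bank: the acid flask, the catalyst vial, the chlorine cylinder, the fuel sample, the peroxide, the reducing agent, the solvent jar]

No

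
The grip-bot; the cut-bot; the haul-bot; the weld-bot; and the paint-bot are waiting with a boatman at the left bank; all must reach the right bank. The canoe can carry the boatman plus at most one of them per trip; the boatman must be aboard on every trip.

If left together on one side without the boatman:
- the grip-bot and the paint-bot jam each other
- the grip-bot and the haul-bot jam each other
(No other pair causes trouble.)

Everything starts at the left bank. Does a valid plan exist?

Yes

1. Boatman goes to the right bank with the grip-bot.
2. Boatman goes back to the left bank alone.
3. Boatman goes to the right bank with the cut-bot.
4. Boatman goes back to the left bank alone.
5. Boatman goes to the right bank with the haul-bot.
6. Boatman goes back to the left bank with the grip-bot.
7. Boatman goes to the right bank with the paint-bot.
8. Boatman goes back to the left bank alone.
9. Boatman goes to the right bank with the weld-bot.
10. Boatman goes back to the left bank alone.
11. Boatman goes to the right bank with the grip-bot.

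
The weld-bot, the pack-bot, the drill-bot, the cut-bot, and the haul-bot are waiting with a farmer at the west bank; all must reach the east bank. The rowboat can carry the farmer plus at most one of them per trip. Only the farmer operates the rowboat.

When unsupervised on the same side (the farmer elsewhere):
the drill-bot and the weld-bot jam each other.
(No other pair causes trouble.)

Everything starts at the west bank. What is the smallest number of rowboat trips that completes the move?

Counting alone: the farmer can take at most 1 across per trip to the east bank, so moving all 5 needs at least 5 loaded trips out, with a return between consecutive ones — at least 9 crossings.
The plan below uses exactly 9 crossings, so it is optimal:
1. Farmer goes to the east bank with the weld-bot.
2. Farmer goes back to the west bank alone.
3. Farmer goes to the east bank with the pack-bot.
4. Farmer goes back to the west bank alone.
5. Farmer goes to the east bank with the cut-bot.
6. Farmer goes back to the west bank alone.
7. Farmer goes to the east bank with the haul-bot.
8. Farmer goes back to the west bank alone.
9. Farmer goes to the east bank with the drill-bot.

9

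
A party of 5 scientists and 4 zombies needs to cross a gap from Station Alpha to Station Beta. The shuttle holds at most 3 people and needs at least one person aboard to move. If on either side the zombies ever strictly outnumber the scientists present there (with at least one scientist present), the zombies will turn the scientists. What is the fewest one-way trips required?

Counting alone: each trip to Station Beta takes at most 3 across and each return brings at least 1 back, so after t trips out (and t−1 returns) at most 3t − (t−1) of the 9 are across; that first reaches 9 at t = 4, so at least 7 crossings are needed.
The plan below uses exactly 7 crossings, so it is optimal:
1. 3 zombies → Station Beta.  (Station Alpha: 5S 1Z; Station Beta: 0S 3Z)
2. 1 zombie ← Station Alpha.  (Station Alpha: 5S 2Z; Station Beta: 0S 2Z)
3. 3 scientists → Station Beta.  (Station Alpha: 2S 2Z; Station Beta: 3S 2Z)
4. 1 scientist ← Station Alpha.  (Station Alpha: 3S 2Z; Station Beta: 2S 2Z)
5. 2 scientists and 1 zombie → Station Beta.  (Station Alpha: 1S 1Z; Station Beta: 4S 3Z)
6. 1 scientist ← Station Alpha.  (Station Alpha: 2S 1Z; Station Beta: 3S 3Z)
7. 2 scientists and 1 zombie → Station Beta.  (Station Alpha: 0S 0Z; Station Beta: 5S 4Z)

7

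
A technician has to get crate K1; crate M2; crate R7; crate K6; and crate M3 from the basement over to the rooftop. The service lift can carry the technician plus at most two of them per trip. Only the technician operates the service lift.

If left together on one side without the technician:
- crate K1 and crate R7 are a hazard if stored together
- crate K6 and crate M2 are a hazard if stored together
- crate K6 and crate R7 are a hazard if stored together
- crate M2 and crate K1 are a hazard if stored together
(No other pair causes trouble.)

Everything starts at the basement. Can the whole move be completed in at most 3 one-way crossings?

No

Counting alone: the technician can take at most 2 across per trip to the rooftop, so moving all 5 needs at least 3 loaded trips out, with a return between consecutive ones — at least 5 crossings.
Since 3 < 5, 3 crossings cannot be enough. (The shortest complete plan in fact takes 5:)
1. Technician goes to the rooftop with crate K1 and crate K6.
2. Technician goes back to the basement alone.
3. Technician goes to the rooftop with crate M3.
4. Technician goes back to the basement alone.
5. Technician goes to the rooftop with crate M2 and crate R7.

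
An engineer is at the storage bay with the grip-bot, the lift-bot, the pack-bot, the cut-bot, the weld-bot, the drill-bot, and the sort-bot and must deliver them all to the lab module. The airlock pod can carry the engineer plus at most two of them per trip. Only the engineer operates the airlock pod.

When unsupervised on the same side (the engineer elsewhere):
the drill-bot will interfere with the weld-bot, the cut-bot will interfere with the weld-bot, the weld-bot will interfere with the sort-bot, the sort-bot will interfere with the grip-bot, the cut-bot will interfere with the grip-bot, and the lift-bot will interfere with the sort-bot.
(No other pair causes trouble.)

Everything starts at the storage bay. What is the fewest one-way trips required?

impossible

Whatever the first load, the items left behind include a forbidden pair without the engineer. No opening move is safe, so no plan exists.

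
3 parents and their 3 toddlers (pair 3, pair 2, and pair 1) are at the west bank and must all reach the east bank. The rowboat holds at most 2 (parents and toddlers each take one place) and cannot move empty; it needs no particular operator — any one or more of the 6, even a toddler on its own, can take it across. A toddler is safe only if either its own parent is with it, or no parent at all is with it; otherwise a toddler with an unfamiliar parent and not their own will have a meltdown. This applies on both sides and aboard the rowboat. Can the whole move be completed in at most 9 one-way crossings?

Counting alone: each trip to the east bank takes at most 2 across and each return brings at least 1 back, so after t trips out (and t−1 returns) at most 2t − (t−1) of the 6 are across; that first reaches 6 at t = 5, so at least 9 crossings are needed.
The safety rule pushes this higher. Following every safe sequence of crossings, the most of the 6 that can be at the east bank as the rowboat arrives there on crossing 9 is 5 — never all 6.
So the move cannot be finished within 9 crossings. (The shortest complete plan takes 11:)
1. parent 3 and toddler 3 cross → the east bank.
2. parent 3 crosses ← the west bank.
3. toddler 1 and toddler 2 cross → the east bank.
4. toddler 3 crosses ← the west bank.
5. parent 1 and parent 2 cross → the east bank.
6. parent 2 and toddler 2 cross ← the west bank.
7. parent 2 and parent 3 cross → the east bank.
8. toddler 1 crosses ← the west bank.
9. toddler 2 and toddler 3 cross → the east bank.
10. parent 1 crosses ← the west bank.
11. parent 1 and toddler 1 cross → the east bank.

No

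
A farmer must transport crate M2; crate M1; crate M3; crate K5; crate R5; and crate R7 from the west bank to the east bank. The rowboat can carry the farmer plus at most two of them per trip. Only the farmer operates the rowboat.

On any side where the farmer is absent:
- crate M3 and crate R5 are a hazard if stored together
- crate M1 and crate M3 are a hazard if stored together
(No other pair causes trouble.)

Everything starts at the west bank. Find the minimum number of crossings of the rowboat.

Counting alone: the farmer can take at most 2 across per trip to the east bank, so moving all 6 needs at least 3 loaded trips out, with a return between consecutive ones — at least 5 crossings.
The plan below uses exactly 5 crossings, so it is optimal:
1. Farmer goes to the east bank with crate M2 and crate M3.
2. Farmer goes back to the west bank alone.
3. Farmer goes to the east bank with crate K5 and crate R7.
4. Farmer goes back to the west bank alone.
5. Farmer goes to the east bank with crate M1 and crate R5.

5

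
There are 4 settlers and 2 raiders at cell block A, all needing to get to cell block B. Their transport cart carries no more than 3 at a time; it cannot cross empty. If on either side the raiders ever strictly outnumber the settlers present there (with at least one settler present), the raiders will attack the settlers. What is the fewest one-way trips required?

5

Counting alone: each trip to cell block B takes at most 3 across and each return brings at least 1 back, so after t trips out (and t−1 returns) at most 3t − (t−1) of the 6 are across; that first reaches 6 at t = 3, so at least 5 crossings are needed.
The plan below uses exactly 5 crossings, so it is optimal:
1. 2 raiders → cell block B.  (cell block A: 4S 0R; cell block B: 0S 2R)
2. 1 raider ← cell block A.  (cell block A: 4S 1R; cell block B: 0S 1R)
3. 2 settlers and 1 raider → cell block B.  (cell block A: 2S 0R; cell block B: 2S 2R)
4. 1 raider ← cell block A.  (cell block A: 2S 1R; cell block B: 2S 1R)
5. 2 settlers and 1 raider → cell block B.  (cell block A: 0S 0R; cell block B: 4S 2R)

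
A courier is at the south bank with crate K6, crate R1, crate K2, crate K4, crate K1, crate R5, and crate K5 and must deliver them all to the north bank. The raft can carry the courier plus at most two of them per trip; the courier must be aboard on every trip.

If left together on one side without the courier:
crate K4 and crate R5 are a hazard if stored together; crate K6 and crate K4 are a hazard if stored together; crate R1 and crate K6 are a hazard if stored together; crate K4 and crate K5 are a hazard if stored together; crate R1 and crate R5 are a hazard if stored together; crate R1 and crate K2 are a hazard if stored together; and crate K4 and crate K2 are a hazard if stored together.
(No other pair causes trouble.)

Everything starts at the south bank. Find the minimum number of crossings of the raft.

9

Counting alone: the courier can take at most 2 across per trip to the north bank, so moving all 7 needs at least 4 loaded trips out, with a return between consecutive ones — at least 7 crossings.
The safety rule pushes this higher. Following every safe sequence of crossings, the most of the 7 that can be at the north bank as the raft arrives there on crossing 7 is 6 — never all 7.
So no plan with fewer than 9 crossings exists, and this one achieves 9:
1. Courier goes to the north bank with crate K4 and crate R1.  [the south bank: crate K1, crate K2, crate K5, crate K6, crate R5 | the north bank: crate K4, crate R1]
2. Courier goes back to the south bank alone.  [the south bank: crate K1, crate K2, crate K5, crate K6, crate R5 | the north bank: crate K4, crate R1]
3. Courier goes to the north bank with crate K1.  [the south bank: crate K2, crate K5, crate K6, crate R5 | the north bank: crate K1, crate K4, crate R1]
4. Courier goes back to the south bank alone.  [the south bank: crate K2, crate K5, crate K6, crate R5 | the north bank: crate K1, crate K4, crate R1]
5. Courier goes to the north bank with crate K2 and crate K6.  [the south bank: crate K5, crate R5 | the north bank: crate K1, crate K2, crate K4, crate K6, crate R1]
6. Courier goes back to the south bank with crate K4 and crate R1.  [the south bank: crate K4, crate K5, crate R1, crate R5 | the north bank: crate K1, crate K2, crate K6]
7. Courier goes to the north bank with crate K5 and crate R5.  [the south bank: crate K4, crate R1 | the north bank: crate K1, crate K2, crate K5, crate K6, crate R5]
8. Courier goes back to the south bank alone.  [the south bank: crate K4, crate R1 | the north bank: crate K1, crate K2, crate K5, crate K6, crate R5]
9. Courier goes to the north bank with crate K4 and crate R1.  [the south bank: — | the north bank: crate K1, crate K2, crate K4, crate K5, crate K6, crate R1, crate R5]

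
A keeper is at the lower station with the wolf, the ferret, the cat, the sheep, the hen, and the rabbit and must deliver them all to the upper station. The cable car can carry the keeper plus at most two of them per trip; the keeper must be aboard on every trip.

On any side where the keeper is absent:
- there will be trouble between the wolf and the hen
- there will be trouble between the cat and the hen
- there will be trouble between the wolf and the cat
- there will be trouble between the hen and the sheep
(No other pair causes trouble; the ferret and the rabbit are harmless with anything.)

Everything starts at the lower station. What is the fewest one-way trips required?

9

Counting alone: the keeper can take at most 2 across per trip to the upper station, so moving all 6 needs at least 3 loaded trips out, with a return between consecutive ones — at least 5 crossings.
The safety rule pushes this higher. Following every safe sequence of crossings, the most of the 6 that can be at the upper station as the cable car arrives there on crossings 5, 7 is 4, 5 respectively — never all 6.
So no plan with fewer than 9 crossings exists, and this one achieves 9:
1. Keeper goes to the upper station with the hen and the wolf.  [the lower station: the cat, the ferret, the rabbit, the sheep | the upper station: the hen, the wolf]
2. Keeper goes back to the lower station with the wolf.  [the lower station: the cat, the ferret, the rabbit, the sheep, the wolf | the upper station: the hen]
3. Keeper goes to the upper station with the ferret and the wolf.  [the lower station: the cat, the rabbit, the sheep | the upper station: the ferret, the hen, the wolf]
4. Keeper goes back to the lower station with the wolf.  [the lower station: the cat, the rabbit, the sheep, the wolf | the upper station: the ferret, the hen]
5. Keeper goes to the upper station with the sheep and the wolf.  [the lower station: the cat, the rabbit | the upper station: the ferret, the hen, the sheep, the wolf]
6. Keeper goes back to the lower station with the hen.  [the lower station: the cat, the hen, the rabbit | the upper station: the ferret, the sheep, the wolf]
7. Keeper goes to the upper station with the cat and the rabbit.  [the lower station: the hen | the upper station: the cat, the ferret, the rabbit, the sheep, the wolf]
8. Keeper goes back to the lower station with the wolf.  [the lower station: the hen, the wolf | the upper station: the cat, the ferret, the rabbit, the sheep]
9. Keeper goes to the upper station with the hen and the wolf.  [the lower station: — | the upper station: the cat, the ferret, the hen, the rabbit, the sheep, the wolf]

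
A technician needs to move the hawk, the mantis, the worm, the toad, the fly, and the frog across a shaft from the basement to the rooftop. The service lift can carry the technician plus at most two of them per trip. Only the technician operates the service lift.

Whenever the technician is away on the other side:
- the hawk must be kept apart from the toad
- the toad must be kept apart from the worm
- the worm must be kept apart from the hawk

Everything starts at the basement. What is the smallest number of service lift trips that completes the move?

Counting alone: the technician can take at most 2 across per trip to the rooftop, so moving all 6 needs at least 3 loaded trips out, with a return between consecutive ones — at least 5 crossings.
The safety rule pushes this higher. Following every safe sequence of crossings, the most of the 6 that can be at the rooftop as the service lift arrives there on crossings 5, 7 is 4, 5 respectively — never all 6.
So no plan with fewer than 9 crossings exists, and this one achieves 9:
1. Technician goes to the rooftop with the hawk and the worm.  [the basement: the fly, the frog, the mantis, the toad | the rooftop: the hawk, the worm]
2. Technician goes back to the basement with the hawk.  [the basement: the fly, the frog, the hawk, the mantis, the toad | the rooftop: the worm]
3. Technician goes to the rooftop with the hawk and the mantis.  [the basement: the fly, the frog, the toad | the rooftop: the hawk, the mantis, the worm]
4. Technician goes back to the basement with the hawk.  [the basement: the fly, the frog, the hawk, the toad | the rooftop: the mantis, the worm]
5. Technician goes to the rooftop with the fly and the hawk.  [the basement: the frog, the toad | the rooftop: the fly, the hawk, the mantis, the worm]
6. Technician goes back to the basement with the hawk.  [the basement: the frog, the hawk, the toad | the rooftop: the fly, the mantis, the worm]
7. Technician goes to the rooftop with the frog and the hawk.  [the basement: the toad | the rooftop: the fly, the frog, the hawk, the mantis, the worm]
8. Technician goes back to the basement with the hawk.  [the basement: the hawk, the toad | the rooftop: the fly, the frog, the mantis, the worm]
9. Technician goes to the rooftop with the hawk and the toad.  [the basement: — | the rooftop: the fly, the frog, the hawk, the mantis, the toad, the worm]

9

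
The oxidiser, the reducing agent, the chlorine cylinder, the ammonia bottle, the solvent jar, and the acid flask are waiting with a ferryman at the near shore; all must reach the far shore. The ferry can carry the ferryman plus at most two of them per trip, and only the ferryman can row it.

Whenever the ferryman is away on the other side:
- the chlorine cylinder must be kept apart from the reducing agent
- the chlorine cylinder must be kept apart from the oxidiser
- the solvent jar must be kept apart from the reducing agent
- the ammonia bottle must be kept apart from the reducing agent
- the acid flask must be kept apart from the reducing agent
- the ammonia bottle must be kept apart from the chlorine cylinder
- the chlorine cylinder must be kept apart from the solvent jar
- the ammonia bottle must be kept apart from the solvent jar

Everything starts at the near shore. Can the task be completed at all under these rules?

Whatever the first load, the items left behind include a forbidden pair without the ferryman. No opening move is safe, so no plan exists.

No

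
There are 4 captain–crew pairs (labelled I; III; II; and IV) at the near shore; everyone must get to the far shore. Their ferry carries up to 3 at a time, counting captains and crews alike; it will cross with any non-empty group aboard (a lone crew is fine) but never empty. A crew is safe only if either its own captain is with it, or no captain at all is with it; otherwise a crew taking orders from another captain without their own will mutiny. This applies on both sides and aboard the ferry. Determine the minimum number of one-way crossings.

9

Counting alone: each trip to the far shore takes at most 3 across and each return brings at least 1 back, so after t trips out (and t−1 returns) at most 3t − (t−1) of the 8 are across; that first reaches 8 at t = 4, so at least 7 crossings are needed.
The safety rule pushes this higher. Following every safe sequence of crossings, the most of the 8 that can be at the far shore as the ferry arrives there on crossing 7 is 7 — never all 8.
So no plan with fewer than 9 crossings exists, and this one achieves 9:
1. captain I and crew I cross → the far shore.
2. captain I crosses ← the near shore.
3. captain I, captain III, and crew III cross → the far shore.
4. captain I and crew I cross ← the near shore.
5. captain I, captain II, and captain IV cross → the far shore.
6. crew III crosses ← the near shore.
7. crew I and crew III cross → the far shore.
8. crew I crosses ← the near shore.
9. crew I, crew II, and crew IV cross → the far shore.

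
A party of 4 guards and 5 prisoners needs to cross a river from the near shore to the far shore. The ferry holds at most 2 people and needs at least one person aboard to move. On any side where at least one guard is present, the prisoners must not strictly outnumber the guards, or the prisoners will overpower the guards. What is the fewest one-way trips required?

The prisoners already outnumber the guards at the near shore before anyone moves, so the starting position itself is disallowed.

impossible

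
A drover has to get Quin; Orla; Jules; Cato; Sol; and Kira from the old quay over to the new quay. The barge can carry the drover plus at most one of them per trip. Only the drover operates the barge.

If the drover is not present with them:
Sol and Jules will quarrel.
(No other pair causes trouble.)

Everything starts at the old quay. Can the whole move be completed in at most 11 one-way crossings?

Yes — this plan uses 11 crossings (≤ 11):
1. Drover goes to the new quay with Jules.
2. Drover goes back to the old quay alone.
3. Drover goes to the new quay with Quin.
4. Drover goes back to the old quay alone.
5. Drover goes to the new quay with Orla.
6. Drover goes back to the old quay alone.
7. Drover goes to the new quay with Cato.
8. Drover goes back to the old quay alone.
9. Drover goes to the new quay with Kira.
10. Drover goes back to the old quay alone.
11. Drover goes to the new quay with Sol.

Yes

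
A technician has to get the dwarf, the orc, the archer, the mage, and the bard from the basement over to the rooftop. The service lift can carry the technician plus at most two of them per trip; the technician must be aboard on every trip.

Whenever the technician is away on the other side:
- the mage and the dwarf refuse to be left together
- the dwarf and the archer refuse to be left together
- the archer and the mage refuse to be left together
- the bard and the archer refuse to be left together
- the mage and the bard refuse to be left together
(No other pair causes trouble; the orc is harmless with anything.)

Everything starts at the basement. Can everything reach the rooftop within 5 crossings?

Counting alone: the technician can take at most 2 across per trip to the rooftop, so moving all 5 needs at least 3 loaded trips out, with a return between consecutive ones — at least 5 crossings.
The safety rule pushes this higher. Following every safe sequence of crossings, the most of the 5 that can be at the rooftop as the service lift arrives there on crossing 5 is 4 — never all 5.
So the move cannot be finished within 5 crossings. (The shortest complete plan takes 7:)
1. Technician goes to the rooftop with the archer and the mage.
2. Technician goes back to the basement with the archer.
3. Technician goes to the rooftop with the bard and the dwarf.
4. Technician goes back to the basement with the mage.
5. Technician goes to the rooftop with the archer and the orc.
6. Technician goes back to the basement with the archer.
7. Technician goes to the rooftop with the archer and the mage.

No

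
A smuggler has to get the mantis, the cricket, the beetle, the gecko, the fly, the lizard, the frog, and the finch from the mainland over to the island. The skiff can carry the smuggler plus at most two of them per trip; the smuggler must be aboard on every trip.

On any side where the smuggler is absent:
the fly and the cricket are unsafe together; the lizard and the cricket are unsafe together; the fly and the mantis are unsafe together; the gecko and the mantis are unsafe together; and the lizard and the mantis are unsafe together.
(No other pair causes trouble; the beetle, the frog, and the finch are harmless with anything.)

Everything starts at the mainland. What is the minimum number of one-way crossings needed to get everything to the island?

9

Counting alone: the smuggler can take at most 2 across per trip to the island, so moving all 8 needs at least 4 loaded trips out, with a return between consecutive ones — at least 7 crossings.
The safety rule pushes this higher. Following every safe sequence of crossings, the most of the 8 that can be at the island as the skiff arrives there on crossing 7 is 7 — never all 8.
So no plan with fewer than 9 crossings exists, and this one achieves 9:
1. Smuggler goes to the island with the cricket and the mantis.
2. Smuggler goes back to the mainland alone.
3. Smuggler goes to the island with the beetle and the gecko.
4. Smuggler goes back to the mainland with the mantis.
5. Smuggler goes to the island with the fly and the lizard.
6. Smuggler goes back to the mainland with the cricket.
7. Smuggler goes to the island with the finch and the frog.
8. Smuggler goes back to the mainland alone.
9. Smuggler goes to the island with the cricket and the mantis.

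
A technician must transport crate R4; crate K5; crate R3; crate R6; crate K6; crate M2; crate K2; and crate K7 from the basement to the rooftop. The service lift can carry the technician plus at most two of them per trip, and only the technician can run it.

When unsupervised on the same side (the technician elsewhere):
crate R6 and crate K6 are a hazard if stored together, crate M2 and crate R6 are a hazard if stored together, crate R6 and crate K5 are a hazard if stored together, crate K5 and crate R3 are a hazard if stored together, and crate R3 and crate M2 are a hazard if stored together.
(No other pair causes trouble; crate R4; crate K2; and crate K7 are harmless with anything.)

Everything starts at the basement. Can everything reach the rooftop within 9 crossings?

Yes

Yes — this plan uses 9 crossings (≤ 9):
1. Technician goes to the rooftop with crate R3 and crate R6.  [the basement: crate K2, crate K5, crate K6, crate K7, crate M2, crate R4 | the rooftop: crate R3, crate R6]
2. Technician goes back to the basement alone.  [the basement: crate K2, crate K5, crate K6, crate K7, crate M2, crate R4 | the rooftop: crate R3, crate R6]
3. Technician goes to the rooftop with crate K5 and crate R4.  [the basement: crate K2, crate K6, crate K7, crate M2 | the rooftop: crate K5, crate R3, crate R4, crate R6]
4. Technician goes back to the basement with crate R3 and crate R6.  [the basement: crate K2, crate K6, crate K7, crate M2, crate R3, crate R6 | the rooftop: crate K5, crate R4]
5. Technician goes to the rooftop with crate K6 and crate M2.  [the basement: crate K2, crate K7, crate R3, crate R6 | the rooftop: crate K5, crate K6, crate M2, crate R4]
6. Technician goes back to the basement alone.  [the basement: crate K2, crate K7, crate R3, crate R6 | the rooftop: crate K5, crate K6, crate M2, crate R4]
7. Technician goes to the rooftop with crate K2 and crate K7.  [the basement: crate R3, crate R6 | the rooftop: crate K2, crate K5, crate K6, crate K7, crate M2, crate R4]
8. Technician goes back to the basement alone.  [the basement: crate R3, crate R6 | the rooftop: crate K2, crate K5, crate K6, crate K7, crate M2, crate R4]
9. Technician goes to the rooftop with crate R3 and crate R6.  [the basement: — | the rooftop: crate K2, crate K5, crate K6, crate K7, crate M2, crate R3, crate R4, crate R6]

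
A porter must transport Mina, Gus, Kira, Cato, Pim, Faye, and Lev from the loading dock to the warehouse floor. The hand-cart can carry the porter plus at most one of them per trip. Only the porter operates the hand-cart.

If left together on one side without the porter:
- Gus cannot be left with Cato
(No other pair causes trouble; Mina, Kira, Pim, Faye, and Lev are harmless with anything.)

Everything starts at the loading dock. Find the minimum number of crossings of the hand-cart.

13

Counting alone: the porter can take at most 1 across per trip to the warehouse floor, so moving all 7 needs at least 7 loaded trips out, with a return between consecutive ones — at least 13 crossings.
The plan below uses exactly 13 crossings, so it is optimal:
1. Porter goes to the warehouse floor with Gus.
2. Porter goes back to the loading dock alone.
3. Porter goes to the warehouse floor with Mina.
4. Porter goes back to the loading dock alone.
5. Porter goes to the warehouse floor with Kira.
6. Porter goes back to the loading dock alone.
7. Porter goes to the warehouse floor with Pim.
8. Porter goes back to the loading dock alone.
9. Porter goes to the warehouse floor with Faye.
10. Porter goes back to the loading dock alone.
11. Porter goes to the warehouse floor with Lev.
12. Porter goes back to the loading dock alone.
13. Porter goes to the warehouse floor with Cato.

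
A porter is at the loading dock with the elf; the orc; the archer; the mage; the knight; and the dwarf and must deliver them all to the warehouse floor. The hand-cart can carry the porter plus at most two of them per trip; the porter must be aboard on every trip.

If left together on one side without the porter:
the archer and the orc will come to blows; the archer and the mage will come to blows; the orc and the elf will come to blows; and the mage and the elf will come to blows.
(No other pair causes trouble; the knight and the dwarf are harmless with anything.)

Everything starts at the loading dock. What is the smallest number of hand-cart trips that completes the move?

5

Counting alone: the porter can take at most 2 across per trip to the warehouse floor, so moving all 6 needs at least 3 loaded trips out, with a return between consecutive ones — at least 5 crossings.
The plan below uses exactly 5 crossings, so it is optimal:
1. Porter goes to the warehouse floor with the archer and the elf.  [the loading dock: the dwarf, the knight, the mage, the orc | the warehouse floor: the archer, the elf]
2. Porter goes back to the loading dock alone.  [the loading dock: the dwarf, the knight, the mage, the orc | the warehouse floor: the archer, the elf]
3. Porter goes to the warehouse floor with the dwarf and the knight.  [the loading dock: the mage, the orc | the warehouse floor: the archer, the dwarf, the elf, the knight]
4. Porter goes back to the loading dock alone.  [the loading dock: the mage, the orc | the warehouse floor: the archer, the dwarf, the elf, the knight]
5. Porter goes to the warehouse floor with the mage and the orc.  [the loading dock: — | the warehouse floor: the archer, the dwarf, the elf, the knight, the mage, the orc]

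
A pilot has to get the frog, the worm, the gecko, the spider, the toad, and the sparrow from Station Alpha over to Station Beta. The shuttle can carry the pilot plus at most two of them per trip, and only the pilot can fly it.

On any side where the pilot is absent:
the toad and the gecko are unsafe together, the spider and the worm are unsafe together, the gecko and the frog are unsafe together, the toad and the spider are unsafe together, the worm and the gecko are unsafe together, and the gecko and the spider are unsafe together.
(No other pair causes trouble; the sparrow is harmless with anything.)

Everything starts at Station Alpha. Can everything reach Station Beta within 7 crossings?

Counting alone: the pilot can take at most 2 across per trip to Station Beta, so moving all 6 needs at least 3 loaded trips out, with a return between consecutive ones — at least 5 crossings.
The safety rule pushes this higher. Following every safe sequence of crossings, the most of the 6 that can be at Station Beta as the shuttle arrives there on crossings 5, 7 is 4, 5 respectively — never all 6.
So the move cannot be finished within 7 crossings. (The shortest complete plan takes 9:)
1. Pilot goes to Station Beta with the gecko and the spider.
2. Pilot goes back to Station Alpha with the gecko.
3. Pilot goes to Station Beta with the frog and the gecko.
4. Pilot goes back to Station Alpha with the gecko.
5. Pilot goes to Station Beta with the toad and the worm.
6. Pilot goes back to Station Alpha with the spider.
7. Pilot goes to Station Beta with the gecko and the sparrow.
8. Pilot goes back to Station Alpha with the gecko.
9. Pilot goes to Station Beta with the gecko and the spider.

No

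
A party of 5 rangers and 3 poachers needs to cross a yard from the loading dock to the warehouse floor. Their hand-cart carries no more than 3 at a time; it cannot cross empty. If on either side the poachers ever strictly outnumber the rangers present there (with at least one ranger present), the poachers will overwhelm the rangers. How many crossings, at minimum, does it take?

7

Counting alone: each trip to the warehouse floor takes at most 3 across and each return brings at least 1 back, so after t trips out (and t−1 returns) at most 3t − (t−1) of the 8 are across; that first reaches 8 at t = 4, so at least 7 crossings are needed.
The plan below uses exactly 7 crossings, so it is optimal:
1. 2 poachers → the warehouse floor.  (the loading dock: 5R 1P; the warehouse floor: 0R 2P)
2. 1 poacher ← the loading dock.  (the loading dock: 5R 2P; the warehouse floor: 0R 1P)
3. 2 rangers and 1 poacher → the warehouse floor.  (the loading dock: 3R 1P; the warehouse floor: 2R 2P)
4. 1 poacher ← the loading dock.  (the loading dock: 3R 2P; the warehouse floor: 2R 1P)
5. 1 ranger and 2 poachers → the warehouse floor.  (the loading dock: 2R 0P; the warehouse floor: 3R 3P)
6. 1 poacher ← the loading dock.  (the loading dock: 2R 1P; the warehouse floor: 3R 2P)
7. 2 rangers and 1 poacher → the warehouse floor.  (the loading dock: 0R 0P; the warehouse floor: 5R 3P)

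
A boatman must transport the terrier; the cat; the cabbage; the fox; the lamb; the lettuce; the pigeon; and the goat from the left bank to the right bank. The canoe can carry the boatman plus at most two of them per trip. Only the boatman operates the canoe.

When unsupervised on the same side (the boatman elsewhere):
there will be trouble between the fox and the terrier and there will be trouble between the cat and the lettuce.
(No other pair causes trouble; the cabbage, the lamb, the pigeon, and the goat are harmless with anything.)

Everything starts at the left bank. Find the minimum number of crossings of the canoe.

Counting alone: the boatman can take at most 2 across per trip to the right bank, so moving all 8 needs at least 4 loaded trips out, with a return between consecutive ones — at least 7 crossings.
The plan below uses exactly 7 crossings, so it is optimal:
1. Boatman goes to the right bank with the cat and the terrier.
2. Boatman goes back to the left bank alone.
3. Boatman goes to the right bank with the cabbage and the lamb.
4. Boatman goes back to the left bank alone.
5. Boatman goes to the right bank with the goat and the pigeon.
6. Boatman goes back to the left bank alone.
7. Boatman goes to the right bank with the fox and the lettuce.

7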